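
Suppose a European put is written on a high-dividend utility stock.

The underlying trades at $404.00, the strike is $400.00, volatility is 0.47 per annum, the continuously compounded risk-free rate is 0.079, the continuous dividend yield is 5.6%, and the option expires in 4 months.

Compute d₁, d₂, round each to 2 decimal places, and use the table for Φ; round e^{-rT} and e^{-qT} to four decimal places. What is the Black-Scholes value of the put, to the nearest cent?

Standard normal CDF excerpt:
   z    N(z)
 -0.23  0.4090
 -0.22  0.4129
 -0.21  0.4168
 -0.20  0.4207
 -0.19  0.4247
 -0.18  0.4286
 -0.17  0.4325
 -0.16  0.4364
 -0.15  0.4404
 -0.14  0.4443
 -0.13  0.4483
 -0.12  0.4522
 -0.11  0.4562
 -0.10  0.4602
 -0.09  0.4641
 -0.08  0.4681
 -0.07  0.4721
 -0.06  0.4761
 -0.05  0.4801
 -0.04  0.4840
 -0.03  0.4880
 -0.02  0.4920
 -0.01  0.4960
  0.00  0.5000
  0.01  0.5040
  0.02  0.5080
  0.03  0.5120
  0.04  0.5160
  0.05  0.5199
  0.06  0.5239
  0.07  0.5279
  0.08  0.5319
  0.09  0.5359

T = 0.3333;  σ√T = 0.2714
ln(S/K) + (r − q + σ²/2)T = ln(404/400) + (0.079 − 0.056 + 0.47²/2)·0.3333 = 0.0100 + 0.0445 = 0.0544
d₁ = 0.0544 / 0.2714 = 0.2006 which rounds to 0.20
d₂ = d₁ − σ√T = 0.2006 − 0.2714 = -0.0708 which rounds to -0.07
e^(−qT) = e^(−0.056·0.3333) = 0.9815;  e^(−rT) = e^(−0.079·0.3333) = 0.9740
N(−d₂) = N(0.07) = 0.5279;  N(−d₁) = N(-0.20) = 0.4207
P = 400·0.9740·0.5279 − 404·0.9815·0.4207 = 205.6698 − 166.8185 = 38.8514

$38.85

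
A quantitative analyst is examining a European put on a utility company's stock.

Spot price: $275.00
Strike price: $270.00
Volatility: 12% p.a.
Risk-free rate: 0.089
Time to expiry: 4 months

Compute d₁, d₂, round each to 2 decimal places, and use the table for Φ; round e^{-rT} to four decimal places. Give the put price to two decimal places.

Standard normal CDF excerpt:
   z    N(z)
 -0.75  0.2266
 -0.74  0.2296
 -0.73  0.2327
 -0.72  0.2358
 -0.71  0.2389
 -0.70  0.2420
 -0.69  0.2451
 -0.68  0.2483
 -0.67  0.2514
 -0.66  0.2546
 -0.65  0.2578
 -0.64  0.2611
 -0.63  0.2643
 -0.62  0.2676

$2.74

σ√T = 0.12·√0.3333 = 0.0693
d₁ = [ln(275/270) + (0.089 + 0.12²/2)·0.3333] / 0.0693 = [0.0183 + 0.0321] / 0.0693 = 0.7277 → 0.73
d₂ = d₁ − σ√T = 0.7277 − 0.0693 = 0.6584 → 0.66
exp(−rT) = exp(−0.089·0.3333) = 0.9708
N(−d₂) = N(-0.66) = 0.2546;  N(−d₁) = N(-0.73) = 0.2327
P = 270·0.9708·0.2546 − 275·0.2327 = 66.7347 − 63.9925 = 2.7422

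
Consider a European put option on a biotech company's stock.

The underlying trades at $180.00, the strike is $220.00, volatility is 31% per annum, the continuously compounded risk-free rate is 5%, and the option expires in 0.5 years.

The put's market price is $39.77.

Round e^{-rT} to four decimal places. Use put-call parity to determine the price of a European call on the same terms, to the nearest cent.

$5.20

e^(−rT) = e^(−0.05·0.5) = 0.9753
Put-call parity: C − P = S − K·e^(−rT) = 180 − 220·0.9753 = 180 − 214.5660 = -34.5660
C = P + (C − P) = 39.77 + (-34.5660) = 5.2040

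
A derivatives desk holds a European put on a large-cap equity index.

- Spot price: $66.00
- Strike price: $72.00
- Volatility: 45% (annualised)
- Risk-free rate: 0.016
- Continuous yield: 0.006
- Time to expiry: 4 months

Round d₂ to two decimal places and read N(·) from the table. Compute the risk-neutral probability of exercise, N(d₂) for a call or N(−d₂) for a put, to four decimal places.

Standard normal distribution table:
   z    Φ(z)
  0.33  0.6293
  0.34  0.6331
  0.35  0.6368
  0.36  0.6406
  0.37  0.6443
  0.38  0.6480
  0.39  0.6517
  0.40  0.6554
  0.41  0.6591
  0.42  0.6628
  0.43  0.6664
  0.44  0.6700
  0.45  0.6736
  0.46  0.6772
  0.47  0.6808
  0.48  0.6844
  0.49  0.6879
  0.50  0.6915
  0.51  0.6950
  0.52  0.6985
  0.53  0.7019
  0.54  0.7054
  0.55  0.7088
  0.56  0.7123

σ√T = 0.45·√0.3333 = 0.2598
d₁ = [ln(66/72) + (0.016 − 0.006 + 0.45²/2)·0.3333] / 0.2598 = [-0.0870 + 0.0371] / 0.2598 = -0.1922 ⇒ -0.19
d₂ = d₁ − σ√T = -0.1922 − 0.2598 = -0.4520 ⇒ -0.45
Pr(exercise) under Q = N(−d₂) = N(0.45) = 0.6736

0.6736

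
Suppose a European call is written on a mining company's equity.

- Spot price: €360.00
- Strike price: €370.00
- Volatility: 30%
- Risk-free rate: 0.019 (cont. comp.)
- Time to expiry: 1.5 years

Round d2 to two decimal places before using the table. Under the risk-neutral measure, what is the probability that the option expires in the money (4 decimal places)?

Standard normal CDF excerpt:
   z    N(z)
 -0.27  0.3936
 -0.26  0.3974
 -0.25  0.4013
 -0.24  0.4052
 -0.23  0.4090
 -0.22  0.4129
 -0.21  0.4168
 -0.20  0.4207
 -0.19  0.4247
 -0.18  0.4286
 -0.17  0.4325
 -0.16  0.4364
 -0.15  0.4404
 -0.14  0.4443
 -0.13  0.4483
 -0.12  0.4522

T = 1.5;  σ√T = 0.3674
d₁ = [ln(360/370) + (0.019 + 0.3²/2)·1.5] / 0.3674 = [-0.0274 + 0.0960] / 0.3674 = 0.1867 ≈ 0.19
d₂ = d₁ − σ√T = 0.1867 − 0.3674 = -0.1807 ≈ -0.18
Risk-neutral Pr[S_T > K] = N(d₂) = N(-0.18) = 0.4286

0.4286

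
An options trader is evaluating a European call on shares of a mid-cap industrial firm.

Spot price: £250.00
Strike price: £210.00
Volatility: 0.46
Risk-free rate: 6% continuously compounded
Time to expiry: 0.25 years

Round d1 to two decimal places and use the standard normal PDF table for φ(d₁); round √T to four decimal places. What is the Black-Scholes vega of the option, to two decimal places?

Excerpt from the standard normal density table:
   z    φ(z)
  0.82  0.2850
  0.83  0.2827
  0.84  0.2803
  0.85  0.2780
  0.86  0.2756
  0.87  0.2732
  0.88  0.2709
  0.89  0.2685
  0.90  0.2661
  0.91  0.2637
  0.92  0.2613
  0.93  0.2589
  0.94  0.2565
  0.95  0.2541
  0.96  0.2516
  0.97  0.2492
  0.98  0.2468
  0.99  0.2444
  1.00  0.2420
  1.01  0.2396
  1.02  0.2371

σ√T = 0.46 × 0.5000 = 0.2300
d₁ = [ln(250/210) + (0.06 + ½·0.46²)·0.25] / (σ√T) = (0.1744 + 0.0415) / 0.2300 = 0.9383 which rounds to 0.94
√T = √0.25 = 0.5000
φ(d₁) = φ(0.94) = 0.2565
vega = S·φ(d₁)·√T = 250·0.2565·0.5000 = 32.0625

32.06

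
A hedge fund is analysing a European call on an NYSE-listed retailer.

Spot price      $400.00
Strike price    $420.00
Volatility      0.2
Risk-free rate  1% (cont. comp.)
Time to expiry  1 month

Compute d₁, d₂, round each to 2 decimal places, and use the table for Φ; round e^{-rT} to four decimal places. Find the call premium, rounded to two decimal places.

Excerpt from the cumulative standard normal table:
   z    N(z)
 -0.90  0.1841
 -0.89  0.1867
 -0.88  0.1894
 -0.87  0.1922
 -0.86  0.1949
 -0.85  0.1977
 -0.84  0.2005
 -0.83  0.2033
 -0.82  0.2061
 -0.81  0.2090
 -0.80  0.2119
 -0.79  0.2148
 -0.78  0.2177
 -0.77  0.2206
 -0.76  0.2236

$2.97

T = 0.08333;  σ√T = 0.0577
ln(S/K) + (r + σ²/2)T = ln(400/420) + (0.01 + 0.2²/2)·0.08333 = -0.0488 + 0.0025 = -0.0463
d₁ = -0.0463 / 0.0577 = -0.8018 → -0.80
d₂ = d₁ − σ√T = -0.8018 − 0.0577 = -0.8595 → -0.86
e^(−rT) = e^(−0.01·0.08333) = 0.9992
C = 400·N(-0.80) − 420·0.9992·N(-0.86) = 400·0.2119 − 420·0.9992·0.1949 = 84.7600 − 81.7925 = 2.9675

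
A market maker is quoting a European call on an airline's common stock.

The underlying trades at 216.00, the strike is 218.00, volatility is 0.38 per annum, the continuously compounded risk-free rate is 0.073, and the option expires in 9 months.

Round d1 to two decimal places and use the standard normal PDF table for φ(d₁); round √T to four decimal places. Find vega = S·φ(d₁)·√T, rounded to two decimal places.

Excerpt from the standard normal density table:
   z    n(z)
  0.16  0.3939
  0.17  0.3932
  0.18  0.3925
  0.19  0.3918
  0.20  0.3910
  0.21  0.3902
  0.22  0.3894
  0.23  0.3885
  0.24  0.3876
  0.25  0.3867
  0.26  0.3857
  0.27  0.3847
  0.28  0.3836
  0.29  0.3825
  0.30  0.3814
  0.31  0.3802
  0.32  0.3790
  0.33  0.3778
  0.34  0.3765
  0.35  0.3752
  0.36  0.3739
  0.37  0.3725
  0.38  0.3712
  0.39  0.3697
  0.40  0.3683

71.34

T = 0.75;  σ√T = 0.3291
d₁ = [ln(216/218) + (0.073 + 0.38²/2)·0.75] / 0.3291 = [-0.0092 + 0.1089] / 0.3291 = 0.3029 ⇒ 0.30
√T = √0.75 = 0.8660
φ(d₁) = φ(0.30) = 0.3814
vega = S·φ(d₁)·√T = 216·0.3814·0.8660 = 71.3432
(Vega is the same for a European call and put with the same parameters.)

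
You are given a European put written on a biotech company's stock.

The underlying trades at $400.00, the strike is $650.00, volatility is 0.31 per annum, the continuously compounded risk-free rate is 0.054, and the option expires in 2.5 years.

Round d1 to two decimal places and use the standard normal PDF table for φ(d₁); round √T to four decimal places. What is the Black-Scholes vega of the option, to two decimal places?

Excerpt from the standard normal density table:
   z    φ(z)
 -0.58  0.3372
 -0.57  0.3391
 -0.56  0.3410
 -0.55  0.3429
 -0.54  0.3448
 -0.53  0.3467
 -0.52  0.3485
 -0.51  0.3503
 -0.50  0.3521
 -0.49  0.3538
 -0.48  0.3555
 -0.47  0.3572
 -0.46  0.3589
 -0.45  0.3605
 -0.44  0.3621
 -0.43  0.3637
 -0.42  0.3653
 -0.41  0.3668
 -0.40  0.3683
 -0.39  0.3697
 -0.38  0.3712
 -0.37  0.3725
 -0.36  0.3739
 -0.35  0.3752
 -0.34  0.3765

T = 2.5;  σ√T = 0.4902
d₁ = [ln(400/650) + (0.054 + 0.31²/2)·2.5] / 0.4902 = [-0.4855 + 0.2551] / 0.4902 = -0.4700 which rounds to -0.47
√T = √2.5 = 1.5811
φ(d₁) = φ(-0.47) = 0.3572
vega = S·φ(d₁)·√T = 400·0.3572·1.5811 = 225.9076
(The call has the same vega.)

225.91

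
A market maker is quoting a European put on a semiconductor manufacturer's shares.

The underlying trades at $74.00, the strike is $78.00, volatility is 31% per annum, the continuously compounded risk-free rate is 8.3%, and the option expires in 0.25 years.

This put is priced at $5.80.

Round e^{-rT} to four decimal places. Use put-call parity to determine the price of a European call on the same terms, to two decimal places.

$3.40

e^(−rT) = e^(−0.083·0.25) = 0.9795
Put-call parity: C − P = S − K·e^(−rT) = 74 − 78·0.9795 = 74 − 76.4010 = -2.4010
C = P + (C − P) = 5.80 + (-2.4010) = 3.3990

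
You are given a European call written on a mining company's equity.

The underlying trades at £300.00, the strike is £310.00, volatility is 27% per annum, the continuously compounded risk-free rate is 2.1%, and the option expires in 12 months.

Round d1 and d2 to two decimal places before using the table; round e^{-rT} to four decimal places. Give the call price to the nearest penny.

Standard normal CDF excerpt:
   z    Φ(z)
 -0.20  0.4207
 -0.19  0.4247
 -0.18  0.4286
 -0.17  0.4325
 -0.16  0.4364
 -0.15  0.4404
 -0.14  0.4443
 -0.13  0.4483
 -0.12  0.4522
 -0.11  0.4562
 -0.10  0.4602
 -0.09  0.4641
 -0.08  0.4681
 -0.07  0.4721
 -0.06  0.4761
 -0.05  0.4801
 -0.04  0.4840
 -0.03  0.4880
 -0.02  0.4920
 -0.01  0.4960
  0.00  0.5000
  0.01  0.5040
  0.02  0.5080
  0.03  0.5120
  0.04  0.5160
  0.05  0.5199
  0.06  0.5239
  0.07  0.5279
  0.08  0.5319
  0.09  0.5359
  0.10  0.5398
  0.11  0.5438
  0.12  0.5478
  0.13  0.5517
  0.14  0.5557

T = 1;  σ√T = 0.2700
ln(S/K) + (r + σ²/2)T = ln(300/310) + (0.021 + 0.27²/2)·1 = -0.0328 + 0.0575 = 0.0247
d₁ = 0.0247 / 0.2700 = 0.0913 → 0.09
d₂ = d₁ − σ√T = 0.0913 − 0.2700 = -0.1787 → -0.18
e^(−rT) = e^(−0.021·1) = 0.9792
C = 300·N(0.09) − 310·0.9792·N(-0.18) = 300·0.5359 − 310·0.9792·0.4286 = 160.7700 − 130.1024 = 30.6676

£30.67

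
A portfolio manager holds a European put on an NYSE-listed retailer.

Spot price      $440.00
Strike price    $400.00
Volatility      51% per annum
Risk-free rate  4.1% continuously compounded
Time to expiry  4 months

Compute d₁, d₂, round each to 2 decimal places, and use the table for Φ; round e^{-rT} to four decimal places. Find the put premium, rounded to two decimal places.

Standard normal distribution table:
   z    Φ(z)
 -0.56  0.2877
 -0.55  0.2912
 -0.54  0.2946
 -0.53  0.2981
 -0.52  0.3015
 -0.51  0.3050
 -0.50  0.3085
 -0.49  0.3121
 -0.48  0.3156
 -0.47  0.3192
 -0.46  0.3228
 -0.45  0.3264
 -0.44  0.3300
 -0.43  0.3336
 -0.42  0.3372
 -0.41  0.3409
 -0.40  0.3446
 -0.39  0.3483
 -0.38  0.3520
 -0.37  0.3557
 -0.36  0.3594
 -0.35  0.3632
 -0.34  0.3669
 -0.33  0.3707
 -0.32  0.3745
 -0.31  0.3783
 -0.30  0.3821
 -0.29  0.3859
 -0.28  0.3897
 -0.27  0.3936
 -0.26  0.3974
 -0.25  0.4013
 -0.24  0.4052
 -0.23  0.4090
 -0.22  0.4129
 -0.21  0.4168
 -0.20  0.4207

$30.25

σ√T = 0.51·√0.3333 = 0.2944
d₁ = [ln(440/400) + (0.041 + 0.51²/2)·0.3333] / 0.2944 = [0.0953 + 0.0570] / 0.2944 = 0.5173 which rounds to 0.52
d₂ = d₁ − σ√T = 0.5173 − 0.2944 = 0.2229 which rounds to 0.22
e^(−rT) = e^(−0.041·0.3333) = 0.9864
N(−d₂) = N(-0.22) = 0.4129;  N(−d₁) = N(-0.52) = 0.3015
P = 400·0.9864·0.4129 − 440·0.3015 = 162.9138 − 132.6600 = 30.2538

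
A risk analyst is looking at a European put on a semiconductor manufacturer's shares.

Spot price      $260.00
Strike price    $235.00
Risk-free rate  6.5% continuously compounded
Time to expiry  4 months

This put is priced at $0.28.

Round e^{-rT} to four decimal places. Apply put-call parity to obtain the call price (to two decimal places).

e^(−rT) = e^(−0.065·0.3333) = 0.9786
Put-call parity: C − P = S − K·e^(−rT) = 260 − 235·0.9786 = 260 − 229.9710 = 30.0290
C = P + (C − P) = 0.28 + (30.0290) = 30.3090

$30.31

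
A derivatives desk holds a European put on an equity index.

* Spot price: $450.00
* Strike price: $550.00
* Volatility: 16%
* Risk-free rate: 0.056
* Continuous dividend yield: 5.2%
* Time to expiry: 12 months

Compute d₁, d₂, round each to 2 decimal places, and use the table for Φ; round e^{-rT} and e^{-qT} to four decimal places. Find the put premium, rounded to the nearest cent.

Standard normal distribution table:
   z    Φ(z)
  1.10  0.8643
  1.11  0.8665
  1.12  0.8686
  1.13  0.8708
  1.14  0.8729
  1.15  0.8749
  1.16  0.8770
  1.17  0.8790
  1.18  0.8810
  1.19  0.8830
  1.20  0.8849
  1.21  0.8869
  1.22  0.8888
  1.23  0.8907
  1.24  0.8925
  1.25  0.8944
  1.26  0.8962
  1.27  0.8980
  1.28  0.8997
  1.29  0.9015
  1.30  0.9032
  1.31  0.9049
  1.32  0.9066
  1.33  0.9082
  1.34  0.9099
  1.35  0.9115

$96.83

T = 1;  σ√T = 0.1600
d₁ = [ln(450/550) + (0.056 − 0.052 + 0.16²/2)·1] / 0.1600 = [-0.2007 + 0.0168] / 0.1600 = -1.1492 ⇒ -1.15
d₂ = d₁ − σ√T = -1.1492 − 0.1600 = -1.3092 ⇒ -1.31
exp(−qT) = exp(−0.052·1) = 0.9493;  exp(−rT) = exp(−0.056·1) = 0.9455
P = 550·0.9455·N(1.31) − 450·0.9493·N(1.15) = 550·0.9455·0.9049 − 450·0.9493·0.8749 = 470.5706 − 373.7442 = 96.8265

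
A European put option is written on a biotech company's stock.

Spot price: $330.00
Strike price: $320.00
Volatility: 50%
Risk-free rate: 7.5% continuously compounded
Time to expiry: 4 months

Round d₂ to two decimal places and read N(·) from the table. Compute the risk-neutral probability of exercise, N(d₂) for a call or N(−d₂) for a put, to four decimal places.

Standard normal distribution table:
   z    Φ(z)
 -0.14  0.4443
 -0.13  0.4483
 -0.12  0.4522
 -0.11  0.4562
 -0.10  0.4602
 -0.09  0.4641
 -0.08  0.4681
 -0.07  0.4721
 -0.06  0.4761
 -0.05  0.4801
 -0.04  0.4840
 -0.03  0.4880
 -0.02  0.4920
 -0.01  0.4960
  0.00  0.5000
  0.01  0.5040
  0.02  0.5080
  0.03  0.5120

σ√T = 0.5·√0.3333 = 0.2887
d₁ = [ln(330/320) + (0.075 + ½·0.5²)·0.3333] / (σ√T) = (0.0308 + 0.0667) / 0.2887 = 0.3375 ⇒ 0.34
d₂ = 0.3375 − 0.2887 = 0.0489 ⇒ 0.05
Risk-neutral Pr[S_T < K] = N(−d₂) = N(-0.05) = 0.4801

0.4801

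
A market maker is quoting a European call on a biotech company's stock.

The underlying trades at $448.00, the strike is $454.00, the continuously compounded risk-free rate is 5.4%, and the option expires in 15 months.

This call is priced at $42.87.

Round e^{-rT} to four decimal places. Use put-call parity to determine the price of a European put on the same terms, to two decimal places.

$19.22

e^(−rT) = e^(−0.054·1.25) = 0.9347
Put-call parity: C − P = S − K·e^(−rT) = 448 − 454·0.9347 = 448 − 424.3538 = 23.6462
P = C − (C − P) = 42.87 − (23.6462) = 19.2238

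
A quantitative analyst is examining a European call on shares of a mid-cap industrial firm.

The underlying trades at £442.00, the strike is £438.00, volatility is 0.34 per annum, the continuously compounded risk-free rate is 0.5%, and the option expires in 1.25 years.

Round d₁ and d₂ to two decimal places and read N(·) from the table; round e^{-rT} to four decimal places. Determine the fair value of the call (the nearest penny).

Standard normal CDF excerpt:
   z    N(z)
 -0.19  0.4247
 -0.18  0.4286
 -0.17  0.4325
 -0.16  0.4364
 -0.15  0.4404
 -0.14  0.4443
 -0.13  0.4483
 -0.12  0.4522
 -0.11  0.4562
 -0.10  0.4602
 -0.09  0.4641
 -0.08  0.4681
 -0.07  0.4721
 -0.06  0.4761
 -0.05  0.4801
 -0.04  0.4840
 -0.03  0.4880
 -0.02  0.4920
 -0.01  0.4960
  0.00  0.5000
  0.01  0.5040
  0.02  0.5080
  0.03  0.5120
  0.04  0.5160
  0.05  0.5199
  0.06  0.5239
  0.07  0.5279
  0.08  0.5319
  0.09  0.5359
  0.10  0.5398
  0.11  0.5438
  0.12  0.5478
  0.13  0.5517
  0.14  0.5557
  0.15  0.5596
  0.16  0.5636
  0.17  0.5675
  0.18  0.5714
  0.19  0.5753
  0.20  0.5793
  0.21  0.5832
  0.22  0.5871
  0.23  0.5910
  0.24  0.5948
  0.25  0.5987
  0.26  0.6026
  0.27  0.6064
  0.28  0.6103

£69.52

T = 1.25;  σ√T = 0.3801
d₁ = [ln(442/438) + (0.005 + 0.34²/2)·1.25] / 0.3801 = [0.0091 + 0.0785] / 0.3801 = 0.2304 → 0.23
d₂ = d₁ − σ√T = 0.2304 − 0.3801 = -0.1497 → -0.15
e^(−rT) = e^(−0.005·1.25) = 0.9938
C = 442·N(0.23) − 438·0.9938·N(-0.15) = 442·0.5910 − 438·0.9938·0.4404 = 261.2220 − 191.6992 = 69.5228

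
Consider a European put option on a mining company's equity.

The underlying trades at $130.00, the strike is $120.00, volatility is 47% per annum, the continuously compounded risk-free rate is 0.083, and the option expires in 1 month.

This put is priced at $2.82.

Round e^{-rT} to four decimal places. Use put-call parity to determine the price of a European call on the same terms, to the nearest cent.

exp(−rT) = exp(−0.083·0.08333) = 0.9931
Put-call parity: C − P = S − K·e^(−rT) = 130 − 120·0.9931 = 130 − 119.1720 = 10.8280
C = P + (C − P) = 2.82 + (10.8280) = 13.6480

$13.65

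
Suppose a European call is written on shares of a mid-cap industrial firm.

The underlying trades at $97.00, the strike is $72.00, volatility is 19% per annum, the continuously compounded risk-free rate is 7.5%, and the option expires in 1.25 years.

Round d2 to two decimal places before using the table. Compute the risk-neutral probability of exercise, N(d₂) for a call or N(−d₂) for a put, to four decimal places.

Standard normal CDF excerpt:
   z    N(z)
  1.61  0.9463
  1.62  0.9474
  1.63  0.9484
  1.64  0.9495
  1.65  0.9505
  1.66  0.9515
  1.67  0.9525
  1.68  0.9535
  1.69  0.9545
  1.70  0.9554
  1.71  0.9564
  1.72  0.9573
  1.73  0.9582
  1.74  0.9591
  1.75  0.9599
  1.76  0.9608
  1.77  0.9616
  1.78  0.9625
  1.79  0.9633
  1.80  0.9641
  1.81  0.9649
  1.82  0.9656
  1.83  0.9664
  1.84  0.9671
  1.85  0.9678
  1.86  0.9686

0.9591

σ√T = 0.19 × 1.1180 = 0.2124
ln(S/K) + (r + σ²/2)T = ln(97/72) + (0.075 + 0.19²/2)·1.25 = 0.2980 + 0.1163 = 0.4144
d₁ = 0.4144 / 0.2124 = 1.9506 which rounds to 1.95
d₂ = d₁ − σ√T = 1.9506 − 0.2124 = 1.7382 which rounds to 1.74
Pr(exercise) under Q = N(d₂) = 0.9591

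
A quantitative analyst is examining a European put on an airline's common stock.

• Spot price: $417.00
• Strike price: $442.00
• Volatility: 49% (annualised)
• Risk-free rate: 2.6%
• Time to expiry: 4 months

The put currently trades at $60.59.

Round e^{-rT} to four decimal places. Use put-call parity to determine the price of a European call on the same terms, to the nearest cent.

e^(−rT) = e^(−0.026·0.3333) = 0.9914
Put-call parity: C − P = S − K·e^(−rT) = 417 − 442·0.9914 = 417 − 438.1988 = -21.1988
C = P + (C − P) = 60.59 + (-21.1988) = 39.3912

$39.39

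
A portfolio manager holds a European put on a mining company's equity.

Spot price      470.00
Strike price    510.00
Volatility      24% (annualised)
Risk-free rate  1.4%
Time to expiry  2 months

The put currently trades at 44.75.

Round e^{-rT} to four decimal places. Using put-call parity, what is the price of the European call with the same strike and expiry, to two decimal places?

exp(−rT) = exp(−0.014·0.1667) = 0.9977
Put-call parity: C − P = S − K·e^(−rT) = 470 − 510·0.9977 = 470 − 508.8270 = -38.8270
C = P + (C − P) = 44.75 + (-38.8270) = 5.9230

5.92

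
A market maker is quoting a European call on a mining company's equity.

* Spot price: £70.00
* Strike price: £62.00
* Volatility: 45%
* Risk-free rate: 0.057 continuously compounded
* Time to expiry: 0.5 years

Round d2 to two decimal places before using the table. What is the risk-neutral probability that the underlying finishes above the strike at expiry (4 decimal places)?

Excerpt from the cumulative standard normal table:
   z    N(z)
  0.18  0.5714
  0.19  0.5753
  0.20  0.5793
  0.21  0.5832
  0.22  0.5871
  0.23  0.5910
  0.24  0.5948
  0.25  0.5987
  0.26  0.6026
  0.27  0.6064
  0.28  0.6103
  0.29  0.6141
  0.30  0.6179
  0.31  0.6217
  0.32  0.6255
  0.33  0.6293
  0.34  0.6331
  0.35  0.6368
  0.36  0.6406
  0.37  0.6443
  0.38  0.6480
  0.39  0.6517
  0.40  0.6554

0.6217

σ√T = 0.45 × 0.7071 = 0.3182
d₁ = [ln(70/62) + (0.057 + 0.45²/2)·0.5] / 0.3182 = [0.1214 + 0.0791] / 0.3182 = 0.6301 ⇒ 0.63
d₂ = d₁ − σ√T = 0.6301 − 0.3182 = 0.3119 ⇒ 0.31
Risk-neutral Pr[S_T > K] = N(d₂) = N(0.31) = 0.6217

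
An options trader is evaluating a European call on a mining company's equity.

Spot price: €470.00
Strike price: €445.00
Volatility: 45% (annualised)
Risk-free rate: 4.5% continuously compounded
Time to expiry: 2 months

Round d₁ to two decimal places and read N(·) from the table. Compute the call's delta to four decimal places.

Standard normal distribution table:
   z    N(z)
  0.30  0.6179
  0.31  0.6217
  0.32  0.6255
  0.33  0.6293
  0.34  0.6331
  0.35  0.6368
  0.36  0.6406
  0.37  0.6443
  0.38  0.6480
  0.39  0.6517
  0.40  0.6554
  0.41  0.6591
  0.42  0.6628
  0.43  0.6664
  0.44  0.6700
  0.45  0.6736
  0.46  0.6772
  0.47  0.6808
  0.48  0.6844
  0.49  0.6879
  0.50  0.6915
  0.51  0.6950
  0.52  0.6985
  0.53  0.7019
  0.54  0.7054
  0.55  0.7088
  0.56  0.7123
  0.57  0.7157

0.6664

σ√T = 0.45·√0.1667 = 0.1837
d₁ = [ln(470/445) + (0.045 + ½·0.45²)·0.1667] / (σ√T) = (0.0547 + 0.0244) / 0.1837 = 0.4302 which rounds to 0.43
N(d₁) = N(0.43) = 0.6664
Δ_call = N(d₁) = 0.6664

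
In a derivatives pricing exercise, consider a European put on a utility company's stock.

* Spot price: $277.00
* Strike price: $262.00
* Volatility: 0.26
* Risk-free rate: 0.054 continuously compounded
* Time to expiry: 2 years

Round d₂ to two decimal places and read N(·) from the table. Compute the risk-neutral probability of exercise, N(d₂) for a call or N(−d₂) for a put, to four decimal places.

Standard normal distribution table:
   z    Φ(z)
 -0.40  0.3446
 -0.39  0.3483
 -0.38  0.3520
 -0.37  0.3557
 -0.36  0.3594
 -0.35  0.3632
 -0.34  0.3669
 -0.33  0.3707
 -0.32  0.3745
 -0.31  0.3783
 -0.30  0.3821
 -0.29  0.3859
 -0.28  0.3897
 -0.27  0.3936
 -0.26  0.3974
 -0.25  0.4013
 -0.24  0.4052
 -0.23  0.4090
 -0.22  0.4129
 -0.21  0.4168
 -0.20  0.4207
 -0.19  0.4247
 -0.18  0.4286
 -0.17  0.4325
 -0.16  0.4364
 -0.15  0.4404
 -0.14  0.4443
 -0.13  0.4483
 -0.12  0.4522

0.3974

T = 2;  σ√T = 0.3677
ln(S/K) + (r + σ²/2)T = ln(277/262) + (0.054 + 0.26²/2)·2 = 0.0557 + 0.1756 = 0.2313
d₁ = 0.2313 / 0.3677 = 0.6290 → 0.63
d₂ = d₁ − σ√T = 0.6290 − 0.3677 = 0.2613 → 0.26
Risk-neutral Pr[S_T < K] = N(−d₂) = N(-0.26) = 0.3974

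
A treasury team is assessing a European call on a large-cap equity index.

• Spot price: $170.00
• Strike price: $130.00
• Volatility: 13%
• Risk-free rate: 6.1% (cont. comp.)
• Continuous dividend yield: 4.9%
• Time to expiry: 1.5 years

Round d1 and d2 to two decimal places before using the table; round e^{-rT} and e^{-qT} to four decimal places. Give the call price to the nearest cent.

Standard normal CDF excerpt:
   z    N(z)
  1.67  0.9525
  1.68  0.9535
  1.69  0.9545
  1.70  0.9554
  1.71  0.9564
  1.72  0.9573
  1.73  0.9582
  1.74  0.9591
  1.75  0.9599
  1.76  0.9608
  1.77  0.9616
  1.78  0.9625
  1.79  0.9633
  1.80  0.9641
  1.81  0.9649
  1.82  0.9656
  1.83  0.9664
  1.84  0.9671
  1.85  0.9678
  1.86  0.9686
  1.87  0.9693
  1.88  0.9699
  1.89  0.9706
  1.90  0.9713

σ√T = 0.13·√1.5 = 0.1592
ln(S/K) + (r − q + σ²/2)T = ln(170/130) + (0.061 − 0.049 + 0.13²/2)·1.5 = 0.2683 + 0.0307 = 0.2989
d₁ = 0.2989 / 0.1592 = 1.8776 which rounds to 1.88
d₂ = d₁ − σ√T = 1.8776 − 0.1592 = 1.7183 which rounds to 1.72
e^(−qT) = e^(−0.049·1.5) = 0.9291;  e^(−rT) = e^(−0.061·1.5) = 0.9126
N(d₁) = N(1.88) = 0.9699;  N(d₂) = N(1.72) = 0.9573
C = 170·0.9291·0.9699 − 130·0.9126·0.9573 = 153.1928 − 113.5722 = 39.6206

$39.62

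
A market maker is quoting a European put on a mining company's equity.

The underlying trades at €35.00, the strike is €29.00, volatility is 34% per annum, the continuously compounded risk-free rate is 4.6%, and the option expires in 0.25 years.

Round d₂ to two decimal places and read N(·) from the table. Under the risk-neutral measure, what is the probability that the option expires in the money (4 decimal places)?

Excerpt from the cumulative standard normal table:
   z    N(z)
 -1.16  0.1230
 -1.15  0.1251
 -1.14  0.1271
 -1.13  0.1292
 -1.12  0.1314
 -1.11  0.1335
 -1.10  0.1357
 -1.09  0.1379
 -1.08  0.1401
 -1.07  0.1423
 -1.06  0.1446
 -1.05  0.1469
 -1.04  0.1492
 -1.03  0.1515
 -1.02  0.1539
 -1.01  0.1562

σ√T = 0.34·√0.25 = 0.1700
d₁ = [ln(35/29) + (0.046 + ½·0.34²)·0.25] / (σ√T) = (0.1881 + 0.0260) / 0.1700 = 1.2588 → 1.26
d₂ = 1.2588 − 0.1700 = 1.0888 → 1.09
Pr(exercise) under Q = N(−d₂) = N(-1.09) = 0.1379

0.1379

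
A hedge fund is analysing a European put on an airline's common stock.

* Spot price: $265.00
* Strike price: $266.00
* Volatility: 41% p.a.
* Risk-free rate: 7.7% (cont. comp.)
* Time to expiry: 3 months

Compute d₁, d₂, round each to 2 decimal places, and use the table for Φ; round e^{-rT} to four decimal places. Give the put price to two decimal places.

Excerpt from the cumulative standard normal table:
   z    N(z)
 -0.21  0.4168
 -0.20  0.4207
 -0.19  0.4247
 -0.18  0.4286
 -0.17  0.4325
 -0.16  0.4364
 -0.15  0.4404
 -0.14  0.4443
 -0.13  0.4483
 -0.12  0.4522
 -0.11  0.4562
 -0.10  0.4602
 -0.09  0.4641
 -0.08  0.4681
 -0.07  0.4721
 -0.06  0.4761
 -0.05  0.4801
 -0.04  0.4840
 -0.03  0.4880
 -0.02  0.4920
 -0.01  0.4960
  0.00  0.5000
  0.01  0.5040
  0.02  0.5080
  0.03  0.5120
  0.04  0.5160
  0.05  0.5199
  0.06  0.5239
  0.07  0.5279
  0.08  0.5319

σ√T = 0.41 × 0.5000 = 0.2050
d₁ = [ln(265/266) + (0.077 + 0.41²/2)·0.25] / 0.2050 = [-0.0038 + 0.0403] / 0.2050 = 0.1780 which rounds to 0.18
d₂ = d₁ − σ√T = 0.1780 − 0.2050 = -0.0270 which rounds to -0.03
e^(−rT) = e^(−0.077·0.25) = 0.9809
N(−d₂) = N(0.03) = 0.5120;  N(−d₁) = N(-0.18) = 0.4286
P = 266·0.9809·0.5120 − 265·0.4286 = 133.5907 − 113.5790 = 20.0117

$20.01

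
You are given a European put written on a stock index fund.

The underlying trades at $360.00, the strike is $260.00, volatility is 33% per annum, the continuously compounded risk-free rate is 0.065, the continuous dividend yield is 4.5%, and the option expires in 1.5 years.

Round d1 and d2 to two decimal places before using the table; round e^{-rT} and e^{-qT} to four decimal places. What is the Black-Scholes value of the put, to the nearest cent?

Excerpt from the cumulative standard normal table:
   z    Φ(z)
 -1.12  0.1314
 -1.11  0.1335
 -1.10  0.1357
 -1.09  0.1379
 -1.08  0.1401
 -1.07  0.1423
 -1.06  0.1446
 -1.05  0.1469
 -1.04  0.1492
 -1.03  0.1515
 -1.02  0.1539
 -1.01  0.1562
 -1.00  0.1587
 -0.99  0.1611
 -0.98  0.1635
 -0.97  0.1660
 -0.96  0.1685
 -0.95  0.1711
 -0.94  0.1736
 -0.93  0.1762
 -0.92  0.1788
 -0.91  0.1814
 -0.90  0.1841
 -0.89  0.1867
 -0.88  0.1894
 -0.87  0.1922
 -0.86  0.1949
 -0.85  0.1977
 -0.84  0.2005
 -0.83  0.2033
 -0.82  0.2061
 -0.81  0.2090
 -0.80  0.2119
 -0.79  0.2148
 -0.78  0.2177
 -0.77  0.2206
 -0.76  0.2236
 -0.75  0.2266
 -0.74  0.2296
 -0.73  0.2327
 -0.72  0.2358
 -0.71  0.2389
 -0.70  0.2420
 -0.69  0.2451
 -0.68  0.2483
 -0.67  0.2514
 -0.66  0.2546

$11.42

σ√T = 0.33 × 1.2247 = 0.4042
ln(S/K) + (r − q + σ²/2)T = ln(360/260) + (0.065 − 0.045 + 0.33²/2)·1.5 = 0.3254 + 0.1117 = 0.4371
d₁ = 0.4371 / 0.4042 = 1.0815 which rounds to 1.08
d₂ = d₁ − σ√T = 1.0815 − 0.4042 = 0.6773 which rounds to 0.68
e^(−qT) = e^(−0.045·1.5) = 0.9347;  e^(−rT) = e^(−0.065·1.5) = 0.9071
P = 260·0.9071·N(-0.68) − 360·0.9347·N(-1.08) = 260·0.9071·0.2483 − 360·0.9347·0.1401 = 58.5606 − 47.1425 = 11.4180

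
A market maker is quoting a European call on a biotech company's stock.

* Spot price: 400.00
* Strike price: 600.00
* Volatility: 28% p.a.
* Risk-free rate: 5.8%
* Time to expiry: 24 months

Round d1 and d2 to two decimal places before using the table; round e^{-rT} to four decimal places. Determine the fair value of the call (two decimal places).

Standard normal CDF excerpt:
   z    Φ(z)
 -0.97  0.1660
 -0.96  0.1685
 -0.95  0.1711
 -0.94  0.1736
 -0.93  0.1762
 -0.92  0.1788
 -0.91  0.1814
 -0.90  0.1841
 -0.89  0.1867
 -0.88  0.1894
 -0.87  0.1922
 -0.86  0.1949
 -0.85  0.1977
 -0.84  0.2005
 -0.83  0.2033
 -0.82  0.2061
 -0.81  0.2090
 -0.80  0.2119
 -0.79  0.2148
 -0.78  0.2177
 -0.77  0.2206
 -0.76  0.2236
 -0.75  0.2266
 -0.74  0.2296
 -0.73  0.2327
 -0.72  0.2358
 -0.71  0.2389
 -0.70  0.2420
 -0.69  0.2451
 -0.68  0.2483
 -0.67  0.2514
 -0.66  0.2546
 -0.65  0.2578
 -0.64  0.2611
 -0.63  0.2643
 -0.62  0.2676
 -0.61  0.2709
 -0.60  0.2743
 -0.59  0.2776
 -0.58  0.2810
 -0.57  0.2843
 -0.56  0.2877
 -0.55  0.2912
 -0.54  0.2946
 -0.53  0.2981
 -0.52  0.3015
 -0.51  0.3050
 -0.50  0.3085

σ√T = 0.28·√2 = 0.3960
d₁ = [ln(400/600) + (0.058 + 0.28²/2)·2] / 0.3960 = [-0.4055 + 0.1944] / 0.3960 = -0.5330 which rounds to -0.53
d₂ = d₁ − σ√T = -0.5330 − 0.3960 = -0.9290 which rounds to -0.93
exp(−rT) = exp(−0.058·2) = 0.8905
C = 400·N(-0.53) − 600·0.8905·N(-0.93) = 400·0.2981 − 600·0.8905·0.1762 = 119.2400 − 94.1437 = 25.0963

25.10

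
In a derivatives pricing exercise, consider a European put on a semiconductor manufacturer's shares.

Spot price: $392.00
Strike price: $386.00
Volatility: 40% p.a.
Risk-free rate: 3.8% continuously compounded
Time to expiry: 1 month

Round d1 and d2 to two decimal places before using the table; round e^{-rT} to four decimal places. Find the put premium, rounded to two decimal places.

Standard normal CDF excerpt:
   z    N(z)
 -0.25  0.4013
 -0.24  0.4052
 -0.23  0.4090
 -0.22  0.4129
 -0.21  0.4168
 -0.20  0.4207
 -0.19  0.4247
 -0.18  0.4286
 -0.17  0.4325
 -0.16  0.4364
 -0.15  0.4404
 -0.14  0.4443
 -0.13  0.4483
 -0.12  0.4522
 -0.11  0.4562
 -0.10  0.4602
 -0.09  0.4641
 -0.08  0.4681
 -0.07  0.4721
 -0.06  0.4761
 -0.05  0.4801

σ√T = 0.4 × 0.2887 = 0.1155
d₁ = [ln(392/386) + (0.038 + 0.4²/2)·0.08333] / 0.1155 = [0.0154 + 0.0098] / 0.1155 = 0.2187 ≈ 0.22
d₂ = d₁ − σ√T = 0.2187 − 0.1155 = 0.1033 ≈ 0.10
e^(−rT) = e^(−0.038·0.08333) = 0.9968
N(−d₂) = N(-0.10) = 0.4602;  N(−d₁) = N(-0.22) = 0.4129
P = 386·0.9968·0.4602 − 392·0.4129 = 177.0688 − 161.8568 = 15.2120

$15.21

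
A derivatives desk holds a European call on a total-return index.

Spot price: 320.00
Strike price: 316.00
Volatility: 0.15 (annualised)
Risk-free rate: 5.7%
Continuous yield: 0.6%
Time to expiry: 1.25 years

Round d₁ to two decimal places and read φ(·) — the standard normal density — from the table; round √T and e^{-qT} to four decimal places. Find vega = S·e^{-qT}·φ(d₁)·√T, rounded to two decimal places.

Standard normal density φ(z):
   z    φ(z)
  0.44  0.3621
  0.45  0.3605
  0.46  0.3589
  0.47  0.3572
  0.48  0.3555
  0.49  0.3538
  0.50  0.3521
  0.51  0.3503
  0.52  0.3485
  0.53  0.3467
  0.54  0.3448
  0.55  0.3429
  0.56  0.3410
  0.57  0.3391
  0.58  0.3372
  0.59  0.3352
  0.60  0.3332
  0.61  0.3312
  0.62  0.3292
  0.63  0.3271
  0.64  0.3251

σ√T = 0.15 × 1.1180 = 0.1677
d₁ = [ln(320/316) + (0.057 − 0.006 + ½·0.15²)·1.25] / (σ√T) = (0.0126 + 0.0778) / 0.1677 = 0.5390 ≈ 0.54
√T = √1.25 = 1.1180
φ(d₁) = φ(0.54) = 0.3448
exp(−qT) = exp(−0.006·1.25) = 0.9925
vega = S·exp(−qT)·φ(d₁)·√T = 320·0.9925·0.3448·1.1180 = 122.4305
(The put has the same vega.)

122.43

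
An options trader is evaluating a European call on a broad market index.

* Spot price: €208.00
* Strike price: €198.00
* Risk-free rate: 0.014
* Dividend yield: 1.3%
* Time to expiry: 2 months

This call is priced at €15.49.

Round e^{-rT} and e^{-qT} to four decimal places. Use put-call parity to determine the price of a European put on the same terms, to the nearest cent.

€5.49

exp(−qT) = exp(−0.013·0.1667) = 0.9978;  exp(−rT) = exp(−0.014·0.1667) = 0.9977
Put-call parity: C − P = S·e^(−qT) − K·e^(−rT) = 208·0.9978 − 198·0.9977 = 207.5424 − 197.5446 = 9.9978
P = C − (C − P) = 15.49 − (9.9978) = 5.4922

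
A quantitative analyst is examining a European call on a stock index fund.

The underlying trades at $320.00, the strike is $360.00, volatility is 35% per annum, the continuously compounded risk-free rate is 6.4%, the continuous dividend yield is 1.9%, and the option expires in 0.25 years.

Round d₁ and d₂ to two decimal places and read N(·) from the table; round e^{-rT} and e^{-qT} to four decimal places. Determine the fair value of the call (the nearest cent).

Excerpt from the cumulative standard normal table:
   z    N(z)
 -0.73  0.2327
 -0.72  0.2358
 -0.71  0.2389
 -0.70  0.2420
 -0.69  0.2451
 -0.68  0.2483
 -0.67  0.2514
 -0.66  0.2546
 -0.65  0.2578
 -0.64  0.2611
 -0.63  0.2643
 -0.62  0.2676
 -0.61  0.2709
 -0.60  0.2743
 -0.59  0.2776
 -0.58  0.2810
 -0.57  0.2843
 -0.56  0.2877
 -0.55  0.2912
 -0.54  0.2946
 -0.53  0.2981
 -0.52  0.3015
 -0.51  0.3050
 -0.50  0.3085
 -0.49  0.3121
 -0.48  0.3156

σ√T = 0.35 × 0.5000 = 0.1750
d₁ = [ln(320/360) + (0.064 − 0.019 + 0.35²/2)·0.25] / 0.1750 = [-0.1178 + 0.0266] / 0.1750 = -0.5213 which rounds to -0.52
d₂ = d₁ − σ√T = -0.5213 − 0.1750 = -0.6963 which rounds to -0.70
exp(−qT) = exp(−0.019·0.25) = 0.9953;  exp(−rT) = exp(−0.064·0.25) = 0.9841
C = 320·0.9953·N(-0.52) − 360·0.9841·N(-0.70) = 320·0.9953·0.3015 − 360·0.9841·0.2420 = 96.0265 − 85.7348 = 10.2918

$10.29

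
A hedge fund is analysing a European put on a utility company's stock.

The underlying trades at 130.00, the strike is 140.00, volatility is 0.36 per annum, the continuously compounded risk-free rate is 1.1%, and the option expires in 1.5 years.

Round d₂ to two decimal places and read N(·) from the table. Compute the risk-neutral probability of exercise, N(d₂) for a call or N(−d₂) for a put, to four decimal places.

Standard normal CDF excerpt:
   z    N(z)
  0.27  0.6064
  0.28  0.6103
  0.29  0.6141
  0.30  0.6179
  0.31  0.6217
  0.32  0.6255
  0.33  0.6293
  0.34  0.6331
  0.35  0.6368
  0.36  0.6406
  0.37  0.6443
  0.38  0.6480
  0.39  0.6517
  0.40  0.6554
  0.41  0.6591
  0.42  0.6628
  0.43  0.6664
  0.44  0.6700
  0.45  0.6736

0.6368

σ√T = 0.36 × 1.2247 = 0.4409
d₁ = [ln(130/140) + (0.011 + ½·0.36²)·1.5] / (σ√T) = (-0.0741 + 0.1137) / 0.4409 = 0.0898 → 0.09
d₂ = 0.0898 − 0.4409 = -0.3511 → -0.35
Pr(exercise) under Q = N(−d₂) = N(0.35) = 0.6368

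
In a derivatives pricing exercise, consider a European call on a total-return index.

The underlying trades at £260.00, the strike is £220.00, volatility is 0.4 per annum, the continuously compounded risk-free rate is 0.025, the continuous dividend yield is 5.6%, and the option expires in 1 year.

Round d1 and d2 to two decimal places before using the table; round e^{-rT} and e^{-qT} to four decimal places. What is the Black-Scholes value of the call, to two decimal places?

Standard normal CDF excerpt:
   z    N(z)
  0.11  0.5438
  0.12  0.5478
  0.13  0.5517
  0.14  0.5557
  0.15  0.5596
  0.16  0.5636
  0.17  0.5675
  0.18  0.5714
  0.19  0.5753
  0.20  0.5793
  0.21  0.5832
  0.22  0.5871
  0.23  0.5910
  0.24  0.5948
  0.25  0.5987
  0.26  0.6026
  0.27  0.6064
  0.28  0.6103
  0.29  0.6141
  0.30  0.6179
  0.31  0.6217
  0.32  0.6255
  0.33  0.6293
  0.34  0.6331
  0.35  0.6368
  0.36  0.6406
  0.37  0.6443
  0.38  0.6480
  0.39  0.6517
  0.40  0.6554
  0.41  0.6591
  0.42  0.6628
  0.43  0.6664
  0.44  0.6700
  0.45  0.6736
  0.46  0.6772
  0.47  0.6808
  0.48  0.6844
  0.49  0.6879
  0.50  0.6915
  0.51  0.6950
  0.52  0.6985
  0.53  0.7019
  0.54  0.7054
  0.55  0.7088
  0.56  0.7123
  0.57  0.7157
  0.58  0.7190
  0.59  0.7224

σ√T = 0.4·√1 = 0.4000
d₁ = [ln(260/220) + (0.025 − 0.056 + 0.4²/2)·1] / 0.4000 = [0.1671 + 0.0490] / 0.4000 = 0.5401 ≈ 0.54
d₂ = d₁ − σ√T = 0.5401 − 0.4000 = 0.1401 ≈ 0.14
exp(−qT) = exp(−0.056·1) = 0.9455;  exp(−rT) = exp(−0.025·1) = 0.9753
N(d₁) = N(0.54) = 0.7054;  N(d₂) = N(0.14) = 0.5557
C = 260·0.9455·0.7054 − 220·0.9753·0.5557 = 173.4085 − 119.2343 = 54.1742

£54.17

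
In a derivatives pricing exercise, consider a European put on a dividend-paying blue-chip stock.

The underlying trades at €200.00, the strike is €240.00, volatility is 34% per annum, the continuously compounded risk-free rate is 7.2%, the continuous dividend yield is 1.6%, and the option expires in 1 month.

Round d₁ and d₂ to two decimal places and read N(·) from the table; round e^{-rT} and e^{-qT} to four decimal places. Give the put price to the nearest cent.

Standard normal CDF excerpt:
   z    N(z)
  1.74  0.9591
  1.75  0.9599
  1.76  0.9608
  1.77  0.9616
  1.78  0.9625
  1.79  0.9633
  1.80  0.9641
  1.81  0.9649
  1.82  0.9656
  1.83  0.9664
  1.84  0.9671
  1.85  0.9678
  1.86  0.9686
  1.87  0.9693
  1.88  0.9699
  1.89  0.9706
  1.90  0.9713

€39.16

T = 0.08333;  σ√T = 0.0981
d₁ = [ln(200/240) + (0.072 − 0.016 + ½·0.34²)·0.08333] / (σ√T) = (-0.1823 + 0.0095) / 0.0981 = -1.7610 ≈ -1.76
d₂ = -1.7610 − 0.0981 = -1.8591 ≈ -1.86
e^(−qT) = e^(−0.016·0.08333) = 0.9987;  e^(−rT) = e^(−0.072·0.08333) = 0.9940
P = 240·0.9940·N(1.86) − 200·0.9987·N(1.76) = 240·0.9940·0.9686 − 200·0.9987·0.9608 = 231.0692 − 191.9102 = 39.1590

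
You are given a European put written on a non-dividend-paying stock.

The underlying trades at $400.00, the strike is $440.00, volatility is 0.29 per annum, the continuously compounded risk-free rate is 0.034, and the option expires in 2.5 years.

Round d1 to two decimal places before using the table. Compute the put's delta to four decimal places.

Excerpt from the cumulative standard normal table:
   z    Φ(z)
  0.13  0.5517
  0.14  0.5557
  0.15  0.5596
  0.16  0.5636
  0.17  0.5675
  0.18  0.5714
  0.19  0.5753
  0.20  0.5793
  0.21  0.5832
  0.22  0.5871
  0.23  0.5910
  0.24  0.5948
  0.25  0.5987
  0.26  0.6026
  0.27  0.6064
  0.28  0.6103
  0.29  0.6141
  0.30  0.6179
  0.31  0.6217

σ√T = 0.29·√2.5 = 0.4585
d₁ = [ln(400/440) + (0.034 + ½·0.29²)·2.5] / (σ√T) = (-0.0953 + 0.1901) / 0.4585 = 0.2068 ⇒ 0.21
N(d₁) = N(0.21) = 0.5832
Δ_put = N(d₁) − 1 = 0.5832 − 1 = -0.4168

-0.4168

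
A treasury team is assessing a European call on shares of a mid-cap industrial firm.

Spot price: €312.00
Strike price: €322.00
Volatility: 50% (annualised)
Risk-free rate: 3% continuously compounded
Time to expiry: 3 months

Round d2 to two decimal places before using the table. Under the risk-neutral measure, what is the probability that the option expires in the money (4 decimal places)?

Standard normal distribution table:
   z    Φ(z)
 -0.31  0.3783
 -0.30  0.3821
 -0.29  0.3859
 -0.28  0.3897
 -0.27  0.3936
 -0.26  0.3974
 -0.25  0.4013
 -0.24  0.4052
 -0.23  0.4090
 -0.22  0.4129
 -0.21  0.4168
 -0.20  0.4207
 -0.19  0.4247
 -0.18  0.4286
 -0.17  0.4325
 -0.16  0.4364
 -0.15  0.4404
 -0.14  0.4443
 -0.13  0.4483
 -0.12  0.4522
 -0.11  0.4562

0.4129

σ√T = 0.5 × 0.5000 = 0.2500
ln(S/K) + (r + σ²/2)T = ln(312/322) + (0.03 + 0.5²/2)·0.25 = -0.0315 + 0.0387 = 0.0072
d₁ = 0.0072 / 0.2500 = 0.0288 → 0.03
d₂ = d₁ − σ√T = 0.0288 − 0.2500 = -0.2212 → -0.22
Pr(exercise) under Q = N(d₂) = 0.4129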